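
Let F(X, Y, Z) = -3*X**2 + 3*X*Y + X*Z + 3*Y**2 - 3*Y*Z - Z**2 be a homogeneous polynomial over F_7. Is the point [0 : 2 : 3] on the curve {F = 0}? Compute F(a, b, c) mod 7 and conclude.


F(0,2,3) ≡ 6 (mod 7); P is NOT on the curve.

Evaluate F(0, 2, 3) term-by-term (mod 7).
  -3*X**2 ↦ -3·0·1·1 = 0
  3*X*Y ↦ 3·0·2·1 = 0
  X*Z ↦ 1·0·1·3 = 0
  3*Y**2 ↦ 3·1·4·1 = 12
  -3*Y*Z ↦ -3·1·2·3 = -18
  -Z**2 ↦ -1·1·1·9 = -9
Sum: F(0, 2, 3) = (0) + (0) + (0) + (12) + (-18) + (-9) = -15.
Reducing mod 7: -15 ≡ 6 (mod 7).
Since F(a, b, c) ≡ 6 ≠ 0 (mod 7), P does NOT lie on the curve.


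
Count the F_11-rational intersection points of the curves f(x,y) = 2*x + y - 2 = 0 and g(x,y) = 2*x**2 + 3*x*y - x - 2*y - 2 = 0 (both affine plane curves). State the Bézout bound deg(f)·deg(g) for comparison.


Common zeros: ∅; count = 0; Bézout bound = 2.

deg(f) = 1, deg(g) = 2, so Bézout bound = 2.
Scan x ∈ F_11. For each x, list the y ∈ F_11 with f(x, y) ≡ 0 and those with g(x, y) ≡ 0 (mod 11); the common zeros in that column are the intersection.
  x = 0: f ≡ 0 at y ∈ {2}; g ≡ 0 at y ∈ {10}; common: ∅.
  x = 1: f ≡ 0 at y ∈ {0}; g ≡ 0 at y ∈ {1}; common: ∅.
  x = 2: f ≡ 0 at y ∈ {9}; g ≡ 0 at y ∈ {10}; common: ∅.
  x = 3: f ≡ 0 at y ∈ {7}; g ≡ 0 at y ∈ {6}; common: ∅.
  x = 4: f ≡ 0 at y ∈ {5}; g ≡ 0 at y ∈ {4}; common: ∅.
  x = 5: f ≡ 0 at y ∈ {3}; g ≡ 0 at y ∈ {6}; common: ∅.
  x = 6: f ≡ 0 at y ∈ {1}; g ≡ 0 at y ∈ {7}; common: ∅.
  x = 7: f ≡ 0 at y ∈ {10}; g ≡ 0 at y ∈ {4}; common: ∅.
  x = 8: f ≡ 0 at y ∈ {8}; g ≡ 0 at y ∈ ∅; common: ∅.
  x = 9: f ≡ 0 at y ∈ {6}; g ≡ 0 at y ∈ {1}; common: ∅.
  x = 10: f ≡ 0 at y ∈ {4}; g ≡ 0 at y ∈ {9}; common: ∅.
Collecting: common zeros = ∅, so the count is 0.
Comparison with the Bézout bound: 0 ≤ 2 = deg(f)·deg(g), as expected for curves with no common component (the affine F_11-count falls short of the bound because intersections may lie at infinity, over extension fields, or carry multiplicity).


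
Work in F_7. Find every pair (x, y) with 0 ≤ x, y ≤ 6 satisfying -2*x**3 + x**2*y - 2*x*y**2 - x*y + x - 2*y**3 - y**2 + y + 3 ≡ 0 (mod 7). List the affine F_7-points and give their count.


Affine F_7-points: {(1, 6), (2, 5), (4, 1), (4, 2), (4, 3), (5, 4)}; count = 6.

For each of the 49 pairs (x, y) ∈ F_7², evaluate f(x, y) mod 7. Record the zeros.
  x = 0: [0↦3, 1↦1, 2↦6, 3↦6, 4↦3, 5↦6, 6↦3]  zeros at y ∈ ∅
  x = 1: [0↦2, 1↦5, 2↦4, 3↦1, 4↦5, 5↦4, 6↦0]  zeros at y ∈ {6}
  x = 2: [0↦3, 1↦6, 2↦1, 3↦4, 4↦3, 5↦0, 6↦4]  zeros at y ∈ {5}
  x = 3: [0↦1, 1↦6, 2↦6, 3↦3, 4↦6, 5↦3, 6↦3]  zeros at y ∈ ∅
  x = 4: [0↦5, 1↦0, 2↦0, 3↦0, 4↦2, 5↦1, 6↦6]  zeros at y ∈ {1, 2, 3}
  x = 5: [0↦3, 1↦4, 2↦6, 3↦4, 4↦0, 5↦3, 6↦1]  zeros at y ∈ {4}
  x = 6: [0↦4, 1↦6, 2↦5, 3↦3, 4↦2, 5↦4, 6↦4]  zeros at y ∈ ∅
Collecting zeros: affine points = {(1, 6), (2, 5), (4, 1), (4, 2), (4, 3), (5, 4)}.
Total count |C(F_7)_aff| = 6.


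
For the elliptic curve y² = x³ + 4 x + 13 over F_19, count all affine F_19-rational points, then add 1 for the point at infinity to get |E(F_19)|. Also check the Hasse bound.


Affine points = {(4, 6), (4, 13), (5, 5), (5, 14), (6, 5), (6, 14), (7, 2), (7, 17), (8, 5), (8, 14), (11, 1), (11, 18), (13, 1), (13, 18), (14, 1), (14, 18), (15, 3), (15, 16), (17, 4), (17, 15)}; affine count = 20; |E(F_19)| = 21.

Discriminant check: Δ ∝ 4a³ + 27b² = 4·4³ + 27·13² = 4·64 + 27·169 ≡ 12 (mod 19). Nonzero ⇒ E is nonsingular.
For each x ∈ F_19, compute rhs = x³ + 4·x + 13 mod 19, then count y ∈ F_19 with y² ≡ rhs.
  x = 0: rhs = 13, matching y values: none (0 points).
  x = 1: rhs = 18, matching y values: none (0 points).
  x = 2: rhs = 10, matching y values: none (0 points).
  x = 3: rhs = 14, matching y values: none (0 points).
  x = 4: rhs = 17, matching y values: 6, 13 (2 points).
  x = 5: rhs = 6, matching y values: 5, 14 (2 points).
  x = 6: rhs = 6, matching y values: 5, 14 (2 points).
  x = 7: rhs = 4, matching y values: 2, 17 (2 points).
  x = 8: rhs = 6, matching y values: 5, 14 (2 points).
  x = 9: rhs = 18, matching y values: none (0 points).
  x = 10: rhs = 8, matching y values: none (0 points).
  x = 11: rhs = 1, matching y values: 1, 18 (2 points).
  x = 12: rhs = 3, matching y values: none (0 points).
  x = 13: rhs = 1, matching y values: 1, 18 (2 points).
  x = 14: rhs = 1, matching y values: 1, 18 (2 points).
  x = 15: rhs = 9, matching y values: 3, 16 (2 points).
  x = 16: rhs = 12, matching y values: none (0 points).
  x = 17: rhs = 16, matching y values: 4, 15 (2 points).
  x = 18: rhs = 8, matching y values: none (0 points).
Total affine count: 20.
Full point count |E(F_19)| = 20 + 1 = 21.
Hasse bound: |21 − (19+1)| = |1| = 1 ≤ 2√19 ≈ 8.7178 ✓.


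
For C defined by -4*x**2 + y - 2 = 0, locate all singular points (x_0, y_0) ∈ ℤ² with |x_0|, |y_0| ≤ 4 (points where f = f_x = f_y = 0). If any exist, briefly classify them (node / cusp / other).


No singular points in the scanned grid; C is smooth there.

Compute partial derivatives:
  f_x = -8*x.
  f_y = 1.
f_y = 1 is a nonzero constant, so f_y never vanishes: no point (x, y) can satisfy f = f_x = f_y = 0. In particular no (x, y) ∈ {−4, ..., 4}² is singular; the curve is smooth.


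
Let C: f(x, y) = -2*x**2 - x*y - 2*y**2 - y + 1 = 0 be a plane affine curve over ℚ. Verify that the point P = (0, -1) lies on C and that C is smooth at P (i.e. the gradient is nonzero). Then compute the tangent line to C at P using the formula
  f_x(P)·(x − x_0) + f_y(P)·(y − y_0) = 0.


Tangent line at P: x + 3*y + 3 = 0.

Step 1: f(0, -1) = 0, so P lies on C.
Step 2: partial derivatives
  f_x(x, y) = -4*x - y, f_y(x, y) = -x - 4*y - 1.
  f_x(P) = 1, f_y(P) = 3 (gradient nonzero, so P is smooth).
Step 3: tangent line at P: 1·(x − 0) + 3·(y − -1) = 0.
Expanding: x + 3*y + 3 = 0.


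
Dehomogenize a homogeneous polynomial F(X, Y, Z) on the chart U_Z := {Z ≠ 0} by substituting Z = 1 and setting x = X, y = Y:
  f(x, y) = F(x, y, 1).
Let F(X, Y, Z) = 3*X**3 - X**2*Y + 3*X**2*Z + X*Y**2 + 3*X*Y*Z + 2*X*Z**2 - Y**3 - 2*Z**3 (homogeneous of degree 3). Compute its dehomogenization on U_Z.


f(x, y) = 3*x**3 - x**2*y + 3*x**2 + x*y**2 + 3*x*y + 2*x - y**3 - 2

On U_Z we set Z = 1. Each monomial c·X^i·Y^j·Z^k in F becomes c·x^i·y^j·1^k = c·x^i·y^j.
Substituting Z = 1: F(X, Y, 1) = 3*x**3 - x**2*y + 3*x**2 + x*y**2 + 3*x*y + 2*x - y**3 - 2.
Note: deg(f) ≤ deg(F) = 3; strict inequality happens when F is divisible by Z (lost terms).


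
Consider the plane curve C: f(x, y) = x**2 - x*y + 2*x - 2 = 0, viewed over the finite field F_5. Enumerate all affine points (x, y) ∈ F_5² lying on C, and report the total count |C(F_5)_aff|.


Affine F_5-points: {(1, 1), (2, 3), (3, 1), (4, 3)}; count = 4.

For each of the 25 pairs (x, y) ∈ F_5², evaluate f(x, y) mod 5. Record the zeros.
  x = 0: [0↦3, 1↦3, 2↦3, 3↦3, 4↦3]  zeros at y ∈ ∅
  x = 1: [0↦1, 1↦0, 2↦4, 3↦3, 4↦2]  zeros at y ∈ {1}
  x = 2: [0↦1, 1↦4, 2↦2, 3↦0, 4↦3]  zeros at y ∈ {3}
  x = 3: [0↦3, 1↦0, 2↦2, 3↦4, 4↦1]  zeros at y ∈ {1}
  x = 4: [0↦2, 1↦3, 2↦4, 3↦0, 4↦1]  zeros at y ∈ {3}
Collecting zeros: affine points = {(1, 1), (2, 3), (3, 1), (4, 3)}.
Total count |C(F_5)_aff| = 4.


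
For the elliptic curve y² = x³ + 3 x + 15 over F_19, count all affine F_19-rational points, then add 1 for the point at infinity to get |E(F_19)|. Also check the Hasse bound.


Affine points = {(1, 0), (8, 0), (9, 7), (9, 12), (10, 0), (11, 7), (11, 12), (13, 3), (13, 16), (16, 6), (16, 13), (17, 1), (17, 18), (18, 7), (18, 12)}; affine count = 15; |E(F_19)| = 16.

Discriminant check: Δ ∝ 4a³ + 27b² = 4·3³ + 27·15² = 4·27 + 27·225 ≡ 8 (mod 19). Nonzero ⇒ E is nonsingular.
For each x ∈ F_19, compute rhs = x³ + 3·x + 15 mod 19, then count y ∈ F_19 with y² ≡ rhs.
  x = 0: rhs = 15, matching y values: none (0 points).
  x = 1: rhs = 0, matching y values: 0 (1 points).
  x = 2: rhs = 10, matching y values: none (0 points).
  x = 3: rhs = 13, matching y values: none (0 points).
  x = 4: rhs = 15, matching y values: none (0 points).
  x = 5: rhs = 3, matching y values: none (0 points).
  x = 6: rhs = 2, matching y values: none (0 points).
  x = 7: rhs = 18, matching y values: none (0 points).
  x = 8: rhs = 0, matching y values: 0 (1 points).
  x = 9: rhs = 11, matching y values: 7, 12 (2 points).
  x = 10: rhs = 0, matching y values: 0 (1 points).
  x = 11: rhs = 11, matching y values: 7, 12 (2 points).
  x = 12: rhs = 12, matching y values: none (0 points).
  x = 13: rhs = 9, matching y values: 3, 16 (2 points).
  x = 14: rhs = 8, matching y values: none (0 points).
  x = 15: rhs = 15, matching y values: none (0 points).
  x = 16: rhs = 17, matching y values: 6, 13 (2 points).
  x = 17: rhs = 1, matching y values: 1, 18 (2 points).
  x = 18: rhs = 11, matching y values: 7, 12 (2 points).
Total affine count: 15.
Full point count |E(F_19)| = 15 + 1 = 16.
Hasse bound: |16 − (19+1)| = |-4| = 4 ≤ 2√19 ≈ 8.7178 ✓.


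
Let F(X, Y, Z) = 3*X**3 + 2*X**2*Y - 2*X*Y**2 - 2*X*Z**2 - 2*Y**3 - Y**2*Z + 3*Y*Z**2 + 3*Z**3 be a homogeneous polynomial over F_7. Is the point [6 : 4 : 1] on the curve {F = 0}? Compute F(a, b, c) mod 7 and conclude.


F(6,4,1) ≡ 1 (mod 7); P is NOT on the curve.

Evaluate F(6, 4, 1) term-by-term (mod 7).
  3*X**3 ↦ 3·216·1·1 = 648
  2*X**2*Y ↦ 2·36·4·1 = 288
  -2*X*Y**2 ↦ -2·6·16·1 = -192
  -2*X*Z**2 ↦ -2·6·1·1 = -12
  -2*Y**3 ↦ -2·1·64·1 = -128
  -Y**2*Z ↦ -1·1·16·1 = -16
  3*Y*Z**2 ↦ 3·1·4·1 = 12
  3*Z**3 ↦ 3·1·1·1 = 3
Sum: F(6, 4, 1) = (648) + (288) + (-192) + (-12) + (-128) + (-16) + (12) + (3) = 603.
Reducing mod 7: 603 ≡ 1 (mod 7).
Since F(a, b, c) ≡ 1 ≠ 0 (mod 7), P does NOT lie on the curve.


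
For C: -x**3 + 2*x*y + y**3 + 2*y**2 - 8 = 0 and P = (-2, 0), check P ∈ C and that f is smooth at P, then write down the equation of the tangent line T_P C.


Tangent line at P: -12*x - 4*y - 24 = 0.

Step 1: f(-2, 0) = 0, so P lies on C.
Step 2: partial derivatives
  f_x(x, y) = -3*x**2 + 2*y, f_y(x, y) = 2*x + 3*y**2 + 4*y.
  f_x(P) = -12, f_y(P) = -4 (gradient nonzero, so P is smooth).
Step 3: tangent line at P: -12·(x − -2) + -4·(y − 0) = 0.
Expanding: -12*x - 4*y - 24 = 0.


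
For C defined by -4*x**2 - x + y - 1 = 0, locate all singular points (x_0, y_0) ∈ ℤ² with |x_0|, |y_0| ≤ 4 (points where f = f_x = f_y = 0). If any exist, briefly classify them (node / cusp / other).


No singular points in the scanned grid; C is smooth there.

Compute partial derivatives:
  f_x = -8*x - 1.
  f_y = 1.
f_y = 1 is a nonzero constant, so f_y never vanishes: no point (x, y) can satisfy f = f_x = f_y = 0. In particular no (x, y) ∈ {−4, ..., 4}² is singular; the curve is smooth.


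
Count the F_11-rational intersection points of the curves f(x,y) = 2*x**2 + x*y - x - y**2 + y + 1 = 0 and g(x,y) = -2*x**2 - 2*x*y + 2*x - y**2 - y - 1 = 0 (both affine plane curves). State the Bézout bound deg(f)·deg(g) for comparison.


Common zeros: {(1, 6), (4, 4), (10, 9)}; count = 3; Bézout bound = 4.

deg(f) = 2, deg(g) = 2, so Bézout bound = 4.
Scan x ∈ F_11. For each x, list the y ∈ F_11 with f(x, y) ≡ 0 and those with g(x, y) ≡ 0 (mod 11); the common zeros in that column are the intersection.
  x = 0: f ≡ 0 at y ∈ {4, 8}; g ≡ 0 at y ∈ ∅; common: ∅.
  x = 1: f ≡ 0 at y ∈ {6, 7}; g ≡ 0 at y ∈ {2, 6}; common: {6}.
  x = 2: f ≡ 0 at y ∈ {6, 8}; g ≡ 0 at y ∈ {1, 5}; common: ∅.
  x = 3: f ≡ 0 at y ∈ {5, 10}; g ≡ 0 at y ∈ ∅; common: ∅.
  x = 4: f ≡ 0 at y ∈ {1, 4}; g ≡ 0 at y ∈ {4, 9}; common: {4}.
  x = 5: f ≡ 0 at y ∈ {3}; g ≡ 0 at y ∈ {5, 6}; common: ∅.
  x = 6: f ≡ 0 at y ∈ {2, 5}; g ≡ 0 at y ∈ ∅; common: ∅.
  x = 7: f ≡ 0 at y ∈ {1, 7}; g ≡ 0 at y ∈ ∅; common: ∅.
  x = 8: f ≡ 0 at y ∈ {0, 9}; g ≡ 0 at y ∈ ∅; common: ∅.
  x = 9: f ≡ 0 at y ∈ {0, 10}; g ≡ 0 at y ∈ {1, 2}; common: ∅.
  x = 10: f ≡ 0 at y ∈ {2, 9}; g ≡ 0 at y ∈ {3, 9}; common: {9}.
Collecting: common zeros = {(1, 6), (4, 4), (10, 9)}, so the count is 3.
Comparison with the Bézout bound: 3 ≤ 4 = deg(f)·deg(g), as expected for curves with no common component (the affine F_11-count falls short of the bound because intersections may lie at infinity, over extension fields, or carry multiplicity).


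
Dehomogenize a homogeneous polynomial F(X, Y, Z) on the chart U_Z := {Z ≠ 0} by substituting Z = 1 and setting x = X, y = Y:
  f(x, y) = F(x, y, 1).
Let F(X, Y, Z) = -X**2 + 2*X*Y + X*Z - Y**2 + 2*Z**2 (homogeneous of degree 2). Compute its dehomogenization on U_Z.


f(x, y) = -x**2 + 2*x*y + x - y**2 + 2

On U_Z we set Z = 1. Each monomial c·X^i·Y^j·Z^k in F becomes c·x^i·y^j·1^k = c·x^i·y^j.
Substituting Z = 1: F(X, Y, 1) = -x**2 + 2*x*y + x - y**2 + 2.
Note: deg(f) ≤ deg(F) = 2; strict inequality happens when F is divisible by Z (lost terms).


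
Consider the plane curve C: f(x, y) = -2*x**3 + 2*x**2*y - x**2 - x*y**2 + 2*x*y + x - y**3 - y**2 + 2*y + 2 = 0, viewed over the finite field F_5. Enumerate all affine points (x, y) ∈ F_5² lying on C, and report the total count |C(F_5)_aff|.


Affine F_5-points: {(0, 4), (1, 0), (3, 2)}; count = 3.

For each of the 25 pairs (x, y) ∈ F_5², evaluate f(x, y) mod 5. Record the zeros.
  x = 0: [0↦2, 1↦2, 2↦4, 3↦2, 4↦0]  zeros at y ∈ {4}
  x = 1: [0↦0, 1↦3, 2↦1, 3↦3, 4↦3]  zeros at y ∈ {0}
  x = 2: [0↦4, 1↦4, 2↦2, 3↦2, 4↦3]  zeros at y ∈ ∅
  x = 3: [0↦2, 1↦3, 2↦0, 3↦2, 4↦3]  zeros at y ∈ {2}
  x = 4: [0↦2, 1↦3, 2↦3, 3↦1, 4↦1]  zeros at y ∈ ∅
Collecting zeros: affine points = {(0, 4), (1, 0), (3, 2)}.
Total count |C(F_5)_aff| = 3.


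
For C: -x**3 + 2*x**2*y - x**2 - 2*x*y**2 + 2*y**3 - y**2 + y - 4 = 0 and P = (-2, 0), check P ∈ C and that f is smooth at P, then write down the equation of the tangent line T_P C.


Tangent line at P: -8*x + 9*y - 16 = 0.

Step 1: f(-2, 0) = 0, so P lies on C.
Step 2: partial derivatives
  f_x(x, y) = -3*x**2 + 4*x*y - 2*x - 2*y**2, f_y(x, y) = 2*x**2 - 4*x*y + 6*y**2 - 2*y + 1.
  f_x(P) = -8, f_y(P) = 9 (gradient nonzero, so P is smooth).
Step 3: tangent line at P: -8·(x − -2) + 9·(y − 0) = 0.
Expanding: -8*x + 9*y - 16 = 0.


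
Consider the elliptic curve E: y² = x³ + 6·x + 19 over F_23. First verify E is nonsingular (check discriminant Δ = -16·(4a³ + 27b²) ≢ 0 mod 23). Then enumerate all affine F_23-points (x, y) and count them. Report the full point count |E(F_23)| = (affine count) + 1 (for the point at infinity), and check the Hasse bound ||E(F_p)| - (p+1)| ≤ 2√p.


Affine points = {(1, 7), (1, 16), (2, 4), (2, 19), (3, 8), (3, 15), (5, 6), (5, 17), (6, 8), (6, 15), (7, 6), (7, 17), (8, 2), (8, 21), (11, 6), (11, 17), (12, 5), (12, 18), (14, 8), (14, 15), (16, 5), (16, 18), (18, 5), (18, 18), (19, 0), (22, 9), (22, 14)}; affine count = 27; |E(F_23)| = 28.

Discriminant check: Δ ∝ 4a³ + 27b² = 4·6³ + 27·19² = 4·216 + 27·361 ≡ 8 (mod 23). Nonzero ⇒ E is nonsingular.
For each x ∈ F_23, compute rhs = x³ + 6·x + 19 mod 23, then count y ∈ F_23 with y² ≡ rhs.
  x = 0: rhs = 19, matching y values: none (0 points).
  x = 1: rhs = 3, matching y values: 7, 16 (2 points).
  x = 2: rhs = 16, matching y values: 4, 19 (2 points).
  x = 3: rhs = 18, matching y values: 8, 15 (2 points).
  x = 4: rhs = 15, matching y values: none (0 points).
  x = 5: rhs = 13, matching y values: 6, 17 (2 points).
  x = 6: rhs = 18, matching y values: 8, 15 (2 points).
  x = 7: rhs = 13, matching y values: 6, 17 (2 points).
  x = 8: rhs = 4, matching y values: 2, 21 (2 points).
  x = 9: rhs = 20, matching y values: none (0 points).
  x = 10: rhs = 21, matching y values: none (0 points).
  x = 11: rhs = 13, matching y values: 6, 17 (2 points).
  x = 12: rhs = 2, matching y values: 5, 18 (2 points).
  x = 13: rhs = 17, matching y values: none (0 points).
  x = 14: rhs = 18, matching y values: 8, 15 (2 points).
  x = 15: rhs = 11, matching y values: none (0 points).
  x = 16: rhs = 2, matching y values: 5, 18 (2 points).
  x = 17: rhs = 20, matching y values: none (0 points).
  x = 18: rhs = 2, matching y values: 5, 18 (2 points).
  x = 19: rhs = 0, matching y values: 0 (1 points).
  x = 20: rhs = 20, matching y values: none (0 points).
  x = 21: rhs = 22, matching y values: none (0 points).
  x = 22: rhs = 12, matching y values: 9, 14 (2 points).
Total affine count: 27.
Full point count |E(F_23)| = 27 + 1 = 28.
Hasse bound: |28 − (23+1)| = |4| = 4 ≤ 2√23 ≈ 9.5917 ✓.


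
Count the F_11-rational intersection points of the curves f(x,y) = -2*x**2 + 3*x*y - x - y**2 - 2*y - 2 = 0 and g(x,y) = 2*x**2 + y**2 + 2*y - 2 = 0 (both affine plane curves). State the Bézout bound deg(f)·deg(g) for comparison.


Common zeros: {(1, 9), (4, 8)}; count = 2; Bézout bound = 4.

deg(f) = 2, deg(g) = 2, so Bézout bound = 4.
Scan x ∈ F_11. For each x, list the y ∈ F_11 with f(x, y) ≡ 0 and those with g(x, y) ≡ 0 (mod 11); the common zeros in that column are the intersection.
  x = 0: f ≡ 0 at y ∈ ∅; g ≡ 0 at y ∈ {4, 5}; common: ∅.
  x = 1: f ≡ 0 at y ∈ {3, 9}; g ≡ 0 at y ∈ {0, 9}; common: {9}.
  x = 2: f ≡ 0 at y ∈ {7, 8}; g ≡ 0 at y ∈ ∅; common: ∅.
  x = 3: f ≡ 0 at y ∈ {3, 4}; g ≡ 0 at y ∈ ∅; common: ∅.
  x = 4: f ≡ 0 at y ∈ {2, 8}; g ≡ 0 at y ∈ {1, 8}; common: {8}.
  x = 5: f ≡ 0 at y ∈ ∅; g ≡ 0 at y ∈ ∅; common: ∅.
  x = 6: f ≡ 0 at y ∈ ∅; g ≡ 0 at y ∈ ∅; common: ∅.
  x = 7: f ≡ 0 at y ∈ ∅; g ≡ 0 at y ∈ {1, 8}; common: ∅.
  x = 8: f ≡ 0 at y ∈ {4, 7}; g ≡ 0 at y ∈ ∅; common: ∅.
  x = 9: f ≡ 0 at y ∈ ∅; g ≡ 0 at y ∈ ∅; common: ∅.
  x = 10: f ≡ 0 at y ∈ ∅; g ≡ 0 at y ∈ {0, 9}; common: ∅.
Collecting: common zeros = {(1, 9), (4, 8)}, so the count is 2.
Comparison with the Bézout bound: 2 ≤ 4 = deg(f)·deg(g), as expected for curves with no common component (the affine F_11-count falls short of the bound because intersections may lie at infinity, over extension fields, or carry multiplicity).


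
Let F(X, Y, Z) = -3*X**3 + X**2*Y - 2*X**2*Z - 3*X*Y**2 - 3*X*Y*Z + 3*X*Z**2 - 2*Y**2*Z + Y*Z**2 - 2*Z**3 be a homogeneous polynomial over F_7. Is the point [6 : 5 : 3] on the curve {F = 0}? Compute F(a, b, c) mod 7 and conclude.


F(6,5,3) ≡ 6 (mod 7); P is NOT on the curve.

Evaluate F(6, 5, 3) term-by-term (mod 7).
  -3*X**3 ↦ -3·216·1·1 = -648
  X**2*Y ↦ 1·36·5·1 = 180
  -2*X**2*Z ↦ -2·36·1·3 = -216
  -3*X*Y**2 ↦ -3·6·25·1 = -450
  -3*X*Y*Z ↦ -3·6·5·3 = -270
  3*X*Z**2 ↦ 3·6·1·9 = 162
  -2*Y**2*Z ↦ -2·1·25·3 = -150
  Y*Z**2 ↦ 1·1·5·9 = 45
  -2*Z**3 ↦ -2·1·1·27 = -54
Sum: F(6, 5, 3) = (-648) + (180) + (-216) + (-450) + (-270) + (162) + (-150) + (45) + (-54) = -1401.
Reducing mod 7: -1401 ≡ 6 (mod 7).
Since F(a, b, c) ≡ 6 ≠ 0 (mod 7), P does NOT lie on the curve.


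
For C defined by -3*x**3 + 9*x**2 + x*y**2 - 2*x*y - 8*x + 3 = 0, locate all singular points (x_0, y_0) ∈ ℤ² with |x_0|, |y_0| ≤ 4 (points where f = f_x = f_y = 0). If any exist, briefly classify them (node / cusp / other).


Singular points: {(1, 1)}; classification: cusp.

Compute partial derivatives:
  f_x = -9*x**2 + 18*x + y**2 - 2*y - 8.
  f_y = 2*x*y - 2*x.
Scan x_0 ∈ {−4, ..., 4}. For each x_0, f_y(x_0, y) is a polynomial in y; find its integer roots y ∈ {−4, ..., 4}, then test f_x and f at those candidates.
  x = -4: f_y(-4, y) = 8 - 8*y; vanishes at y ∈ {1}. (-4, 1): f_x = -225 ≠ 0.
  x = -3: f_y(-3, y) = 6 - 6*y; vanishes at y ∈ {1}. (-3, 1): f_x = -144 ≠ 0.
  x = -2: f_y(-2, y) = 4 - 4*y; vanishes at y ∈ {1}. (-2, 1): f_x = -81 ≠ 0.
  x = -1: f_y(-1, y) = 2 - 2*y; vanishes at y ∈ {1}. (-1, 1): f_x = -36 ≠ 0.
  x = 0: f_y(0, y) = 0; vanishes at y ∈ {-4, -3, -2, -1, 0, 1, 2, 3, 4}. (0, -4): f_x = 16 ≠ 0; (0, -3): f_x = 7 ≠ 0; (0, -2): f_x = 0 but f = 3 ≠ 0; (0, -1): f_x = -5 ≠ 0; (0, 0): f_x = -8 ≠ 0; (0, 1): f_x = -9 ≠ 0; (0, 2): f_x = -8 ≠ 0; (0, 3): f_x = -5 ≠ 0; (0, 4): f_x = 0 but f = 3 ≠ 0.
  x = 1: f_y(1, y) = 2*y - 2; vanishes at y ∈ {1}. (1, 1): f_x = 0, f = 0 — SINGULAR.
  x = 2: f_y(2, y) = 4*y - 4; vanishes at y ∈ {1}. (2, 1): f_x = -9 ≠ 0.
  x = 3: f_y(3, y) = 6*y - 6; vanishes at y ∈ {1}. (3, 1): f_x = -36 ≠ 0.
  x = 4: f_y(4, y) = 8*y - 8; vanishes at y ∈ {1}. (4, 1): f_x = -81 ≠ 0.
Only singular point on the grid: (1, 1).
Classify: substitute x = 1 + u, y = 1 + v and expand: f = -3*u**3 + u*v**2 + v**2.
No constant or linear terms (consistent with a singular point). Quadratic part: v**2. Cubic part: -3*u**3 + u*v**2.
The quadratic part v**2 is a perfect square, so there is a single (double) tangent line v = 0, i.e. y = 1. Restricting the cubic part to that line (v = 0) leaves -3*u**3 ≠ 0, so f is not divisible by v and the branch is v² ≈ 3*u**3 to lowest order — this is a cusp.
Classification: cusp.


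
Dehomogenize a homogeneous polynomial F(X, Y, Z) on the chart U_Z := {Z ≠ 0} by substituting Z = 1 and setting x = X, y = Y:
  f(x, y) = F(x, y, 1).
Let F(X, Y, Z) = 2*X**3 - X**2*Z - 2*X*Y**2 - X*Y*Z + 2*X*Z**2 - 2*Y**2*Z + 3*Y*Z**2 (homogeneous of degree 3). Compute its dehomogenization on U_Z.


f(x, y) = 2*x**3 - x**2 - 2*x*y**2 - x*y + 2*x - 2*y**2 + 3*y

On U_Z we set Z = 1. Each monomial c·X^i·Y^j·Z^k in F becomes c·x^i·y^j·1^k = c·x^i·y^j.
Substituting Z = 1: F(X, Y, 1) = 2*x**3 - x**2 - 2*x*y**2 - x*y + 2*x - 2*y**2 + 3*y.
Note: deg(f) ≤ deg(F) = 3; strict inequality happens when F is divisible by Z (lost terms).


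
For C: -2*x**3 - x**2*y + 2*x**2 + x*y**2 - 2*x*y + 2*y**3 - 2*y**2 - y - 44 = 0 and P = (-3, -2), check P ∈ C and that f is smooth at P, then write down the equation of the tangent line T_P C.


Tangent line at P: -70*x + 40*y - 130 = 0.

Step 1: f(-3, -2) = 0, so P lies on C.
Step 2: partial derivatives
  f_x(x, y) = -6*x**2 - 2*x*y + 4*x + y**2 - 2*y, f_y(x, y) = -x**2 + 2*x*y - 2*x + 6*y**2 - 4*y - 1.
  f_x(P) = -70, f_y(P) = 40 (gradient nonzero, so P is smooth).
Step 3: tangent line at P: -70·(x − -3) + 40·(y − -2) = 0.
Expanding: -70*x + 40*y - 130 = 0.


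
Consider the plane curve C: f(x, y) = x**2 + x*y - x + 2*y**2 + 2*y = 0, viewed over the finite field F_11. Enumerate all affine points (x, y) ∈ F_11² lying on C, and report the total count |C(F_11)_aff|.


Affine F_11-points: {(0, 0), (0, 10), (1, 0), (1, 4), (2, 10), (6, 9), (7, 4), (7, 8), (8, 8), (8, 9)}; count = 10.

For each of the 121 pairs (x, y) ∈ F_11², evaluate f(x, y) mod 11. Record the zeros.
  x = 0: [0↦0, 1↦4, 2↦1, 3↦2, 4↦7, 5↦5, 6↦7, 7↦2, 8↦1, 9↦4, 10↦0]  zeros at y ∈ {0, 10}
  x = 1: [0↦0, 1↦5, 2↦3, 3↦5, 4↦0, 5↦10, 6↦2, 7↦9, 8↦9, 9↦2, 10↦10]  zeros at y ∈ {0, 4}
  x = 2: [0↦2, 1↦8, 2↦7, 3↦10, 4↦6, 5↦6, 6↦10, 7↦7, 8↦8, 9↦2, 10↦0]  zeros at y ∈ {10}
  x = 3: [0↦6, 1↦2, 2↦2, 3↦6, 4↦3, 5↦4, 6↦9, 7↦7, 8↦9, 9↦4, 10↦3]  zeros at y ∈ ∅
  x = 4: [0↦1, 1↦9, 2↦10, 3↦4, 4↦2, 5↦4, 6↦10, 7↦9, 8↦1, 9↦8, 10↦8]  zeros at y ∈ ∅
  x = 5: [0↦9, 1↦7, 2↦9, 3↦4, 4↦3, 5↦6, 6↦2, 7↦2, 8↦6, 9↦3, 10↦4]  zeros at y ∈ ∅
  x = 6: [0↦8, 1↦7, 2↦10, 3↦6, 4↦6, 5↦10, 6↦7, 7↦8, 8↦2, 9↦0, 10↦2]  zeros at y ∈ {9}
  x = 7: [0↦9, 1↦9, 2↦2, 3↦10, 4↦0, 5↦5, 6↦3, 7↦5, 8↦0, 9↦10, 10↦2]  zeros at y ∈ {4, 8}
  x = 8: [0↦1, 1↦2, 2↦7, 3↦5, 4↦7, 5↦2, 6↦1, 7↦4, 8↦0, 9↦0, 10↦4]  zeros at y ∈ {8, 9}
  x = 9: [0↦6, 1↦8, 2↦3, 3↦2, 4↦5, 5↦1, 6↦1, 7↦5, 8↦2, 9↦3, 10↦8]  zeros at y ∈ ∅
  x = 10: [0↦2, 1↦5, 2↦1, 3↦1, 4↦5, 5↦2, 6↦3, 7↦8, 8↦6, 9↦8, 10↦3]  zeros at y ∈ ∅
Collecting zeros: affine points = {(0, 0), (0, 10), (1, 0), (1, 4), (2, 10), (6, 9), (7, 4), (7, 8), (8, 8), (8, 9)}.
Total count |C(F_11)_aff| = 10.


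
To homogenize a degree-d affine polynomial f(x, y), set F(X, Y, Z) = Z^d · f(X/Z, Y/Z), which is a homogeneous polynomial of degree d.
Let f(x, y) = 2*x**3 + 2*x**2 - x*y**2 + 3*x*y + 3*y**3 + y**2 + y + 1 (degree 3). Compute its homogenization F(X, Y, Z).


F(X, Y, Z) = 2*X**3 + 2*X**2*Z - X*Y**2 + 3*X*Y*Z + 3*Y**3 + Y**2*Z + Y*Z**2 + Z**3

deg(f) = 3.
Substitute x = X/Z, y = Y/Z into f, then multiply by Z^3.
  monomial 2·x^3·y^0 ↦ 2·X^3·Y^0·Z^0.
  monomial 2·x^2·y^0 ↦ 2·X^2·Y^0·Z^1.
  monomial -1·x^1·y^2 ↦ -1·X^1·Y^2·Z^0.
  monomial 3·x^1·y^1 ↦ 3·X^1·Y^1·Z^1.
  monomial 3·x^0·y^3 ↦ 3·X^0·Y^3·Z^0.
  monomial 1·x^0·y^2 ↦ 1·X^0·Y^2·Z^1.
  monomial 1·x^0·y^1 ↦ 1·X^0·Y^1·Z^2.
  monomial 1·x^0·y^0 ↦ 1·X^0·Y^0·Z^3.
Collecting: F(X, Y, Z) = 2*X**3 + 2*X**2*Z - X*Y**2 + 3*X*Y*Z + 3*Y**3 + Y**2*Z + Y*Z**2 + Z**3.


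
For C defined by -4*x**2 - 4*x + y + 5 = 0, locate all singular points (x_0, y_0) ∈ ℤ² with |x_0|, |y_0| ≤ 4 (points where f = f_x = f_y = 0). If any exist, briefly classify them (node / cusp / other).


No singular points in the scanned grid; C is smooth there.

Compute partial derivatives:
  f_x = -8*x - 4.
  f_y = 1.
f_y = 1 is a nonzero constant, so f_y never vanishes: no point (x, y) can satisfy f = f_x = f_y = 0. In particular no (x, y) ∈ {−4, ..., 4}² is singular; the curve is smooth.


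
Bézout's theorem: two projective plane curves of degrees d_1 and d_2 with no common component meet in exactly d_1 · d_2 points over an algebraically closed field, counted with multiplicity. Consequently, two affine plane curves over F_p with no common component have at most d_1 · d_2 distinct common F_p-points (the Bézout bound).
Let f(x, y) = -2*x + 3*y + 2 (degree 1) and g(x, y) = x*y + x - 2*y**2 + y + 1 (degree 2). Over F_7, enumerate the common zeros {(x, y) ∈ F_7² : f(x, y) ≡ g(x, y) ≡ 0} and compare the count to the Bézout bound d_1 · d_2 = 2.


Common zeros: {(4, 2), (5, 5)}; count = 2; Bézout bound = 2.

deg(f) = 1, deg(g) = 2, so Bézout bound = 2.
Scan x ∈ F_7. For each x, list the y ∈ F_7 with f(x, y) ≡ 0 and those with g(x, y) ≡ 0 (mod 7); the common zeros in that column are the intersection.
  x = 0: f ≡ 0 at y ∈ {4}; g ≡ 0 at y ∈ {1, 3}; common: ∅.
  x = 1: f ≡ 0 at y ∈ {0}; g ≡ 0 at y ∈ ∅; common: ∅.
  x = 2: f ≡ 0 at y ∈ {3}; g ≡ 0 at y ∈ ∅; common: ∅.
  x = 3: f ≡ 0 at y ∈ {6}; g ≡ 0 at y ∈ ∅; common: ∅.
  x = 4: f ≡ 0 at y ∈ {2}; g ≡ 0 at y ∈ {2, 4}; common: {2}.
  x = 5: f ≡ 0 at y ∈ {5}; g ≡ 0 at y ∈ {5}; common: {5}.
  x = 6: f ≡ 0 at y ∈ {1}; g ≡ 0 at y ∈ {0}; common: ∅.
Collecting: common zeros = {(4, 2), (5, 5)}, so the count is 2.
Comparison with the Bézout bound: 2 ≤ 2 = deg(f)·deg(g), as expected for curves with no common component (the bound is attained).


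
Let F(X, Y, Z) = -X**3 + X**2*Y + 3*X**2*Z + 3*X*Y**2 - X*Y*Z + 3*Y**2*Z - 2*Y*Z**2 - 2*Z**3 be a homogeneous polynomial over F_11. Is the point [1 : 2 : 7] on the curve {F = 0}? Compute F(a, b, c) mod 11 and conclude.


F(1,2,7) ≡ 3 (mod 11); P is NOT on the curve.

Evaluate F(1, 2, 7) term-by-term (mod 11).
  -X**3 ↦ -1·1·1·1 = -1
  X**2*Y ↦ 1·1·2·1 = 2
  3*X**2*Z ↦ 3·1·1·7 = 21
  3*X*Y**2 ↦ 3·1·4·1 = 12
  -X*Y*Z ↦ -1·1·2·7 = -14
  3*Y**2*Z ↦ 3·1·4·7 = 84
  -2*Y*Z**2 ↦ -2·1·2·49 = -196
  -2*Z**3 ↦ -2·1·1·343 = -686
Sum: F(1, 2, 7) = (-1) + (2) + (21) + (12) + (-14) + (84) + (-196) + (-686) = -778.
Reducing mod 11: -778 ≡ 3 (mod 11).
Since F(a, b, c) ≡ 3 ≠ 0 (mod 11), P does NOT lie on the curve.


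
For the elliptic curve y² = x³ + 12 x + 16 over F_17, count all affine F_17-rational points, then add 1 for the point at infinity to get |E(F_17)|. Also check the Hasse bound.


Affine points = {(0, 4), (0, 13), (4, 3), (4, 14), (6, 7), (6, 10), (7, 1), (7, 16), (11, 0), (12, 1), (12, 16), (14, 2), (14, 15), (15, 1), (15, 16)}; affine count = 15; |E(F_17)| = 16.

Discriminant check: Δ ∝ 4a³ + 27b² = 4·12³ + 27·16² = 4·1728 + 27·256 ≡ 3 (mod 17). Nonzero ⇒ E is nonsingular.
For each x ∈ F_17, compute rhs = x³ + 12·x + 16 mod 17, then count y ∈ F_17 with y² ≡ rhs.
  x = 0: rhs = 16, matching y values: 4, 13 (2 points).
  x = 1: rhs = 12, matching y values: none (0 points).
  x = 2: rhs = 14, matching y values: none (0 points).
  x = 3: rhs = 11, matching y values: none (0 points).
  x = 4: rhs = 9, matching y values: 3, 14 (2 points).
  x = 5: rhs = 14, matching y values: none (0 points).
  x = 6: rhs = 15, matching y values: 7, 10 (2 points).
  x = 7: rhs = 1, matching y values: 1, 16 (2 points).
  x = 8: rhs = 12, matching y values: none (0 points).
  x = 9: rhs = 3, matching y values: none (0 points).
  x = 10: rhs = 14, matching y values: none (0 points).
  x = 11: rhs = 0, matching y values: 0 (1 points).
  x = 12: rhs = 1, matching y values: 1, 16 (2 points).
  x = 13: rhs = 6, matching y values: none (0 points).
  x = 14: rhs = 4, matching y values: 2, 15 (2 points).
  x = 15: rhs = 1, matching y values: 1, 16 (2 points).
  x = 16: rhs = 3, matching y values: none (0 points).
Total affine count: 15.
Full point count |E(F_17)| = 15 + 1 = 16.
Hasse bound: |16 − (17+1)| = |-2| = 2 ≤ 2√17 ≈ 8.2462 ✓.


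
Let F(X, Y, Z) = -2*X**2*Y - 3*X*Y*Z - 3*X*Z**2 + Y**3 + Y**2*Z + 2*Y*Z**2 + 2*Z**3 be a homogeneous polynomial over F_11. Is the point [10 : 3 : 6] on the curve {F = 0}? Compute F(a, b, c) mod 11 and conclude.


F(10,3,6) ≡ 5 (mod 11); P is NOT on the curve.

Evaluate F(10, 3, 6) term-by-term (mod 11).
  -2*X**2*Y ↦ -2·100·3·1 = -600
  -3*X*Y*Z ↦ -3·10·3·6 = -540
  -3*X*Z**2 ↦ -3·10·1·36 = -1080
  Y**3 ↦ 1·1·27·1 = 27
  Y**2*Z ↦ 1·1·9·6 = 54
  2*Y*Z**2 ↦ 2·1·3·36 = 216
  2*Z**3 ↦ 2·1·1·216 = 432
Sum: F(10, 3, 6) = (-600) + (-540) + (-1080) + (27) + (54) + (216) + (432) = -1491.
Reducing mod 11: -1491 ≡ 5 (mod 11).
Since F(a, b, c) ≡ 5 ≠ 0 (mod 11), P does NOT lie on the curve.


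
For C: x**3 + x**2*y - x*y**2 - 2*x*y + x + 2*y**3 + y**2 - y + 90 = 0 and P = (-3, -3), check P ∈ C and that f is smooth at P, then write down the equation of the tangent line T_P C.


Tangent line at P: 43*x + 44*y + 261 = 0.

Step 1: f(-3, -3) = 0, so P lies on C.
Step 2: partial derivatives
  f_x(x, y) = 3*x**2 + 2*x*y - y**2 - 2*y + 1, f_y(x, y) = x**2 - 2*x*y - 2*x + 6*y**2 + 2*y - 1.
  f_x(P) = 43, f_y(P) = 44 (gradient nonzero, so P is smooth).
Step 3: tangent line at P: 43·(x − -3) + 44·(y − -3) = 0.
Expanding: 43*x + 44*y + 261 = 0.


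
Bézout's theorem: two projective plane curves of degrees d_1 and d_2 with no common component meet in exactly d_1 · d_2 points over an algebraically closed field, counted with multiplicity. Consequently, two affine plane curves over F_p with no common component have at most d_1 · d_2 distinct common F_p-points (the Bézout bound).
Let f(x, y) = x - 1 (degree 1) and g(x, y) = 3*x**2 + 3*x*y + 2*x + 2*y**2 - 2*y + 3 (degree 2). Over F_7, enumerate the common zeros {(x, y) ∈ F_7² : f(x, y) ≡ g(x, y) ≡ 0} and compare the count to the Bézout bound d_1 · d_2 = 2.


Common zeros: {(1, 5)}; count = 1; Bézout bound = 2.

deg(f) = 1, deg(g) = 2, so Bézout bound = 2.
Scan x ∈ F_7. For each x, list the y ∈ F_7 with f(x, y) ≡ 0 and those with g(x, y) ≡ 0 (mod 7); the common zeros in that column are the intersection.
  x = 0: f ≡ 0 at y ∈ ∅; g ≡ 0 at y ∈ {2, 6}; common: ∅.
  x = 1: f ≡ 0 at y ∈ {0, 1, 2, 3, 4, 5, 6}; g ≡ 0 at y ∈ {5}; common: {5}.
  x = 2: f ≡ 0 at y ∈ ∅; g ≡ 0 at y ∈ {2, 3}; common: ∅.
  x = 3: f ≡ 0 at y ∈ ∅; g ≡ 0 at y ∈ ∅; common: ∅.
  x = 4: f ≡ 0 at y ∈ ∅; g ≡ 0 at y ∈ ∅; common: ∅.
  x = 5: f ≡ 0 at y ∈ ∅; g ≡ 0 at y ∈ {5, 6}; common: ∅.
  x = 6: f ≡ 0 at y ∈ ∅; g ≡ 0 at y ∈ {3}; common: ∅.
Collecting: common zeros = {(1, 5)}, so the count is 1.
Comparison with the Bézout bound: 1 ≤ 2 = deg(f)·deg(g), as expected for curves with no common component (the affine F_7-count falls short of the bound because intersections may lie at infinity, over extension fields, or carry multiplicity).


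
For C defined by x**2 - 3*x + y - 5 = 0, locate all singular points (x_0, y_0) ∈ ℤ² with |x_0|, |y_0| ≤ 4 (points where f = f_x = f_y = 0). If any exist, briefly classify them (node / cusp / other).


No singular points in the scanned grid; C is smooth there.

Compute partial derivatives:
  f_x = 2*x - 3.
  f_y = 1.
f_y = 1 is a nonzero constant, so f_y never vanishes: no point (x, y) can satisfy f = f_x = f_y = 0. In particular no (x, y) ∈ {−4, ..., 4}² is singular; the curve is smooth.


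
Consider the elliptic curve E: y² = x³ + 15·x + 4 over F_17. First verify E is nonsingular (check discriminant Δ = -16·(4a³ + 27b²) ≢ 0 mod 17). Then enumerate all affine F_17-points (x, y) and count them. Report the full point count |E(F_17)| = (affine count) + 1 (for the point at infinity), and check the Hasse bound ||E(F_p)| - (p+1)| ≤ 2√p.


Affine points = {(0, 2), (0, 15), (2, 5), (2, 12), (3, 5), (3, 12), (4, 3), (4, 14), (5, 0), (6, 2), (6, 15), (9, 1), (9, 16), (10, 7), (10, 10), (11, 2), (11, 15), (12, 5), (12, 12), (13, 4), (13, 13), (14, 0), (15, 0)}; affine count = 23; |E(F_17)| = 24.

Discriminant check: Δ ∝ 4a³ + 27b² = 4·15³ + 27·4² = 4·3375 + 27·16 ≡ 9 (mod 17). Nonzero ⇒ E is nonsingular.
For each x ∈ F_17, compute rhs = x³ + 15·x + 4 mod 17, then count y ∈ F_17 with y² ≡ rhs.
  x = 0: rhs = 4, matching y values: 2, 15 (2 points).
  x = 1: rhs = 3, matching y values: none (0 points).
  x = 2: rhs = 8, matching y values: 5, 12 (2 points).
  x = 3: rhs = 8, matching y values: 5, 12 (2 points).
  x = 4: rhs = 9, matching y values: 3, 14 (2 points).
  x = 5: rhs = 0, matching y values: 0 (1 points).
  x = 6: rhs = 4, matching y values: 2, 15 (2 points).
  x = 7: rhs = 10, matching y values: none (0 points).
  x = 8: rhs = 7, matching y values: none (0 points).
  x = 9: rhs = 1, matching y values: 1, 16 (2 points).
  x = 10: rhs = 15, matching y values: 7, 10 (2 points).
  x = 11: rhs = 4, matching y values: 2, 15 (2 points).
  x = 12: rhs = 8, matching y values: 5, 12 (2 points).
  x = 13: rhs = 16, matching y values: 4, 13 (2 points).
  x = 14: rhs = 0, matching y values: 0 (1 points).
  x = 15: rhs = 0, matching y values: 0 (1 points).
  x = 16: rhs = 5, matching y values: none (0 points).
Total affine count: 23.
Full point count |E(F_17)| = 23 + 1 = 24.
Hasse bound: |24 − (17+1)| = |6| = 6 ≤ 2√17 ≈ 8.2462 ✓.


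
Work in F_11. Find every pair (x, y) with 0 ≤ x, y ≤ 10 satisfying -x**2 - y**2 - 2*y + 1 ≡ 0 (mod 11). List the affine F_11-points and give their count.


Affine F_11-points: {(1, 0), (1, 9), (2, 2), (2, 7), (3, 1), (3, 8), (8, 1), (8, 8), (9, 2), (9, 7), (10, 0), (10, 9)}; count = 12.

For each of the 121 pairs (x, y) ∈ F_11², evaluate f(x, y) mod 11. Record the zeros.
  x = 0: [0↦1, 1↦9, 2↦4, 3↦8, 4↦10, 5↦10, 6↦8, 7↦4, 8↦9, 9↦1, 10↦2]  zeros at y ∈ ∅
  x = 1: [0↦0, 1↦8, 2↦3, 3↦7, 4↦9, 5↦9, 6↦7, 7↦3, 8↦8, 9↦0, 10↦1]  zeros at y ∈ {0, 9}
  x = 2: [0↦8, 1↦5, 2↦0, 3↦4, 4↦6, 5↦6, 6↦4, 7↦0, 8↦5, 9↦8, 10↦9]  zeros at y ∈ {2, 7}
  x = 3: [0↦3, 1↦0, 2↦6, 3↦10, 4↦1, 5↦1, 6↦10, 7↦6, 8↦0, 9↦3, 10↦4]  zeros at y ∈ {1, 8}
  x = 4: [0↦7, 1↦4, 2↦10, 3↦3, 4↦5, 5↦5, 6↦3, 7↦10, 8↦4, 9↦7, 10↦8]  zeros at y ∈ ∅
  x = 5: [0↦9, 1↦6, 2↦1, 3↦5, 4↦7, 5↦7, 6↦5, 7↦1, 8↦6, 9↦9, 10↦10]  zeros at y ∈ ∅
  x = 6: [0↦9, 1↦6, 2↦1, 3↦5, 4↦7, 5↦7, 6↦5, 7↦1, 8↦6, 9↦9, 10↦10]  zeros at y ∈ ∅
  x = 7: [0↦7, 1↦4, 2↦10, 3↦3, 4↦5, 5↦5, 6↦3, 7↦10, 8↦4, 9↦7, 10↦8]  zeros at y ∈ ∅
  x = 8: [0↦3, 1↦0, 2↦6, 3↦10, 4↦1, 5↦1, 6↦10, 7↦6, 8↦0, 9↦3, 10↦4]  zeros at y ∈ {1, 8}
  x = 9: [0↦8, 1↦5, 2↦0, 3↦4, 4↦6, 5↦6, 6↦4, 7↦0, 8↦5, 9↦8, 10↦9]  zeros at y ∈ {2, 7}
  x = 10: [0↦0, 1↦8, 2↦3, 3↦7, 4↦9, 5↦9, 6↦7, 7↦3, 8↦8, 9↦0, 10↦1]  zeros at y ∈ {0, 9}
Collecting zeros: affine points = {(1, 0), (1, 9), (2, 2), (2, 7), (3, 1), (3, 8), (8, 1), (8, 8), (9, 2), (9, 7), (10, 0), (10, 9)}.
Total count |C(F_11)_aff| = 12.


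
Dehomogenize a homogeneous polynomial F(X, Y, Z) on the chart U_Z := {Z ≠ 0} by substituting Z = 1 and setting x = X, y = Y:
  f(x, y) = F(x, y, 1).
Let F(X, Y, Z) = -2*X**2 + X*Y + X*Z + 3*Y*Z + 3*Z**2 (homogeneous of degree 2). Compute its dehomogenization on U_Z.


f(x, y) = -2*x**2 + x*y + x + 3*y + 3

On U_Z we set Z = 1. Each monomial c·X^i·Y^j·Z^k in F becomes c·x^i·y^j·1^k = c·x^i·y^j.
Substituting Z = 1: F(X, Y, 1) = -2*x**2 + x*y + x + 3*y + 3.
Note: deg(f) ≤ deg(F) = 2; strict inequality happens when F is divisible by Z (lost terms).


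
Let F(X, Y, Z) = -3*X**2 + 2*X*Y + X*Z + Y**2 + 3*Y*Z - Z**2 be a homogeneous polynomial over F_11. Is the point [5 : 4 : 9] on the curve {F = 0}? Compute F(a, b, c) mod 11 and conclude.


F(5,4,9) ≡ 9 (mod 11); P is NOT on the curve.

Evaluate F(5, 4, 9) term-by-term (mod 11).
  -3*X**2 ↦ -3·25·1·1 = -75
  2*X*Y ↦ 2·5·4·1 = 40
  X*Z ↦ 1·5·1·9 = 45
  Y**2 ↦ 1·1·16·1 = 16
  3*Y*Z ↦ 3·1·4·9 = 108
  -Z**2 ↦ -1·1·1·81 = -81
Sum: F(5, 4, 9) = (-75) + (40) + (45) + (16) + (108) + (-81) = 53.
Reducing mod 11: 53 ≡ 9 (mod 11).
Since F(a, b, c) ≡ 9 ≠ 0 (mod 11), P does NOT lie on the curve.


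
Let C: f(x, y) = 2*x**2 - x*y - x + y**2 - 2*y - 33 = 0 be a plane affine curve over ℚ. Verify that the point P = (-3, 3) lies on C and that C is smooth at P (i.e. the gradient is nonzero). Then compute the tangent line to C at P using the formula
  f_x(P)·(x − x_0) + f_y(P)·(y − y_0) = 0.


Tangent line at P: -16*x + 7*y - 69 = 0.

Step 1: f(-3, 3) = 0, so P lies on C.
Step 2: partial derivatives
  f_x(x, y) = 4*x - y - 1, f_y(x, y) = -x + 2*y - 2.
  f_x(P) = -16, f_y(P) = 7 (gradient nonzero, so P is smooth).
Step 3: tangent line at P: -16·(x − -3) + 7·(y − 3) = 0.
Expanding: -16*x + 7*y - 69 = 0.


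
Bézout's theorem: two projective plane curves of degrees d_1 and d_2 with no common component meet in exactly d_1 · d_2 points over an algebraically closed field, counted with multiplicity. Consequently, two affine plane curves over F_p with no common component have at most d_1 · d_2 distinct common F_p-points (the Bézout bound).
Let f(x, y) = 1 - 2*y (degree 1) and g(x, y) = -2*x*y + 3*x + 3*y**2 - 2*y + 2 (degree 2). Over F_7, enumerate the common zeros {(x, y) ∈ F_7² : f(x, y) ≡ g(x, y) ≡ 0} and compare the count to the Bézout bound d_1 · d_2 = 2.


Common zeros: {(0, 4)}; count = 1; Bézout bound = 2.

deg(f) = 1, deg(g) = 2, so Bézout bound = 2.
Scan x ∈ F_7. For each x, list the y ∈ F_7 with f(x, y) ≡ 0 and those with g(x, y) ≡ 0 (mod 7); the common zeros in that column are the intersection.
  x = 0: f ≡ 0 at y ∈ {4}; g ≡ 0 at y ∈ {4, 6}; common: {4}.
  x = 1: f ≡ 0 at y ∈ {4}; g ≡ 0 at y ∈ ∅; common: ∅.
  x = 2: f ≡ 0 at y ∈ {4}; g ≡ 0 at y ∈ ∅; common: ∅.
  x = 3: f ≡ 0 at y ∈ {4}; g ≡ 0 at y ∈ {2, 3}; common: ∅.
  x = 4: f ≡ 0 at y ∈ {4}; g ≡ 0 at y ∈ {0, 1}; common: ∅.
  x = 5: f ≡ 0 at y ∈ {4}; g ≡ 0 at y ∈ ∅; common: ∅.
  x = 6: f ≡ 0 at y ∈ {4}; g ≡ 0 at y ∈ ∅; common: ∅.
Collecting: common zeros = {(0, 4)}, so the count is 1.
Comparison with the Bézout bound: 1 ≤ 2 = deg(f)·deg(g), as expected for curves with no common component (the affine F_7-count falls short of the bound because intersections may lie at infinity, over extension fields, or carry multiplicity).


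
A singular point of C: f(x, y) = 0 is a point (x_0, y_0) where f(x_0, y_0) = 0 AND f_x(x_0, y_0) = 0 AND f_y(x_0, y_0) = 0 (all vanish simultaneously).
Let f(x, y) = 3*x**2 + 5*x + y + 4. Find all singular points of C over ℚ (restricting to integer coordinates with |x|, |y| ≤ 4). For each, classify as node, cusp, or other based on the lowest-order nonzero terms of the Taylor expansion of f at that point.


No singular points in the scanned grid; C is smooth there.

Compute partial derivatives:
  f_x = 6*x + 5.
  f_y = 1.
f_y = 1 is a nonzero constant, so f_y never vanishes: no point (x, y) can satisfy f = f_x = f_y = 0. In particular no (x, y) ∈ {−4, ..., 4}² is singular; the curve is smooth.
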